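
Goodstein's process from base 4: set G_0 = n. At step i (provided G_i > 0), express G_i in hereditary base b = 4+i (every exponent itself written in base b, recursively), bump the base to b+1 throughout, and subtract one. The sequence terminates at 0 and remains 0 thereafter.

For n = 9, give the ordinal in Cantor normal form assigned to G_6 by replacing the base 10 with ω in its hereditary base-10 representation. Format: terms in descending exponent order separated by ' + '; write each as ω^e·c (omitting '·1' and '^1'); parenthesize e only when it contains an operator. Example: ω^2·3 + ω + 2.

G_0=9  [base 4] 2·4 + 1  →[4↦5]→  2·5 + 1 = 11  −1 ⇒ G_1=10
G_1=10  [base 5] 2·5  →[5↦6]→  2·6 = 12  −1 ⇒ G_2=11
G_2=11  [base 6] 6 + 5  →[6↦7]→  7 + 5 = 12  −1 ⇒ G_3=11
G_3=11  [base 7] 7 + 4  →[7↦8]→  8 + 4 = 12  −1 ⇒ G_4=11
G_4=11  [base 8] 8 + 3  →[8↦9]→  9 + 3 = 12  −1 ⇒ G_5=11
G_5=11  [base 9] 9 + 2  →[9↦10]→  10 + 2 = 12  −1 ⇒ G_6=11

ω + 1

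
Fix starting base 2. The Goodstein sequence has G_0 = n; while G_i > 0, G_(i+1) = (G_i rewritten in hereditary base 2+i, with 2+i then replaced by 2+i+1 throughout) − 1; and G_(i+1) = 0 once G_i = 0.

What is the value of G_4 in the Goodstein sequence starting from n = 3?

1

(0) 3|_2 = 2 + 1 ↦ 3 + 1|_3 = 4 ⇒ 3
(1) 3|_3 = 3 ↦ 4|_4 = 4 ⇒ 3
(2) 3|_4 = 3 ↦ 3|_5 = 3 ⇒ 2
(3) 2|_5 = 2 ↦ 2|_6 = 2 ⇒ 1
(4) 1|_6 = 1 ↦ 1|_7 = 1 ⇒ 0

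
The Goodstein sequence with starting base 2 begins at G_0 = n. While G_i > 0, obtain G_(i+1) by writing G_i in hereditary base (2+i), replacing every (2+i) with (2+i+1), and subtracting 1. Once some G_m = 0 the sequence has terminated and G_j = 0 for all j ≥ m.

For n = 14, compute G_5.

5862840

G_0=14  [base 2] 2^(2 + 1) + 2^2 + 2  →[2↦3]→  3^(3 + 1) + 3^3 + 3 = 111  −1 ⇒ G_1=110
G_1=110  [base 3] 3^(3 + 1) + 3^3 + 2  →[3↦4]→  4^(4 + 1) + 4^4 + 2 = 1282  −1 ⇒ G_2=1281
G_2=1281  [base 4] 4^(4 + 1) + 4^4 + 1  →[4↦5]→  5^(5 + 1) + 5^5 + 1 = 18751  −1 ⇒ G_3=18750
G_3=18750  [base 5] 5^(5 + 1) + 5^5  →[5↦6]→  6^(6 + 1) + 6^6 = 326592  −1 ⇒ G_4=326591
G_4=326591  [base 6] 6^(6 + 1) + 5·6^5 + 5·6^4 + 5·6^3 + 5·6^2 + 5·6 + 5  →[6↦7]→  7^(7 + 1) + 5·7^5 + 5·7^4 + 5·7^3 + 5·7^2 + 5·7 + 5 = 5862841  −1 ⇒ G_5=5862840
G_5=5862840  [base 7] 7^(7 + 1) + 5·7^5 + 5·7^4 + 5·7^3 + 5·7^2 + 5·7 + 4  →[7↦8]→  8^(8 + 1) + 5·8^5 + 5·8^4 + 5·8^3 + 5·8^2 + 5·8 + 4 = 134404972  −1 ⇒ G_6=134404971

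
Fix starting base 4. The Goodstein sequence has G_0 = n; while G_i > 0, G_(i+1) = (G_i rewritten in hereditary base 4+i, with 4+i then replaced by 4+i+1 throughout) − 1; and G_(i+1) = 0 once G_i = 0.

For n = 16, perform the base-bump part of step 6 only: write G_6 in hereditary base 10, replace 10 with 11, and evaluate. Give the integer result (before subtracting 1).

step 0: 16 = 4^2; sub 5 for 4: 5^2; = 25; G_1 = 25−1 = 24
step 1: 24 = 4·5 + 4; sub 6 for 5: 4·6 + 4; = 28; G_2 = 28−1 = 27
step 2: 27 = 4·6 + 3; sub 7 for 6: 4·7 + 3; = 31; G_3 = 31−1 = 30
step 3: 30 = 4·7 + 2; sub 8 for 7: 4·8 + 2; = 34; G_4 = 34−1 = 33
step 4: 33 = 4·8 + 1; sub 9 for 8: 4·9 + 1; = 37; G_5 = 37−1 = 36
step 5: 36 = 4·9; sub 10 for 9: 4·10; = 40; G_6 = 40−1 = 39
step 6: 39 = 3·10 + 9; sub 11 for 10: 3·11 + 9; = 42; G_7 = 42−1 = 41

42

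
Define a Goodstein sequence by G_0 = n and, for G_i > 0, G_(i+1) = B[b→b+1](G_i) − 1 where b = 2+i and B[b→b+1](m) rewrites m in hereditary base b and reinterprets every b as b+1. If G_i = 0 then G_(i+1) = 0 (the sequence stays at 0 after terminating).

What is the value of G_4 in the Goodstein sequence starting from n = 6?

G_0=6  [base 2] 2^2 + 2  →[2↦3]→  3^3 + 3 = 30  −1 ⇒ G_1=29
G_1=29  [base 3] 3^3 + 2  →[3↦4]→  4^4 + 2 = 258  −1 ⇒ G_2=257
G_2=257  [base 4] 4^4 + 1  →[4↦5]→  5^5 + 1 = 3126  −1 ⇒ G_3=3125
G_3=3125  [base 5] 5^5  →[5↦6]→  6^6 = 46656  −1 ⇒ G_4=46655
G_4=46655  [base 6] 5·6^5 + 5·6^4 + 5·6^3 + 5·6^2 + 5·6 + 5  →[6↦7]→  5·7^5 + 5·7^4 + 5·7^3 + 5·7^2 + 5·7 + 5 = 98040  −1 ⇒ G_5=98039

46655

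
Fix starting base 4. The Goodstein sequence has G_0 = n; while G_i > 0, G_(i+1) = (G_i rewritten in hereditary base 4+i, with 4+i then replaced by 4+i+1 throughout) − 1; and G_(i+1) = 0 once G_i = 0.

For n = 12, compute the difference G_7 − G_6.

step 0: 12 = 3·4; sub 5 for 4: 3·5; = 15; G_1 = 15−1 = 14
step 1: 14 = 2·5 + 4; sub 6 for 5: 2·6 + 4; = 16; G_2 = 16−1 = 15
step 2: 15 = 2·6 + 3; sub 7 for 6: 2·7 + 3; = 17; G_3 = 17−1 = 16
step 3: 16 = 2·7 + 2; sub 8 for 7: 2·8 + 2; = 18; G_4 = 18−1 = 17
step 4: 17 = 2·8 + 1; sub 9 for 8: 2·9 + 1; = 19; G_5 = 19−1 = 18
step 5: 18 = 2·9; sub 10 for 9: 2·10; = 20; G_6 = 20−1 = 19
step 6: 19 = 10 + 9; sub 11 for 10: 11 + 9; = 20; G_7 = 20−1 = 19

0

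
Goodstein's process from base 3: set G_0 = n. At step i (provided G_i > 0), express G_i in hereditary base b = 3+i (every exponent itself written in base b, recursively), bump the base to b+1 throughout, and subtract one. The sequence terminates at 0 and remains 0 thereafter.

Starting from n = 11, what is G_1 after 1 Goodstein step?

step 0: 11 = 3^2 + 2; sub 4 for 3: 4^2 + 2; = 18; G_1 = 18−1 = 17
step 1: 17 = 4^2 + 1; sub 5 for 4: 5^2 + 1; = 26; G_2 = 26−1 = 25

17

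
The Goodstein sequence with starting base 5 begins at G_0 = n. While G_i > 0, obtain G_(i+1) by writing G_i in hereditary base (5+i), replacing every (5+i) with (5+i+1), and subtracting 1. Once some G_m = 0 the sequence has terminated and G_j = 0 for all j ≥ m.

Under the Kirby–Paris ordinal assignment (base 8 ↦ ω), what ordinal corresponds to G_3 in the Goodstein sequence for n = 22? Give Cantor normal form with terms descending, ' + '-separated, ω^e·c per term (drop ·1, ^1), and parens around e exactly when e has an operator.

ω·3 + 7

(0) 22|_5 = 4·5 + 2 ↦ 4·6 + 2|_6 = 26 ⇒ 25
(1) 25|_6 = 4·6 + 1 ↦ 4·7 + 1|_7 = 29 ⇒ 28
(2) 28|_7 = 4·7 ↦ 4·8|_8 = 32 ⇒ 31
(3) 31|_8 = 3·8 + 7 ↦ 3·9 + 7|_9 = 34 ⇒ 33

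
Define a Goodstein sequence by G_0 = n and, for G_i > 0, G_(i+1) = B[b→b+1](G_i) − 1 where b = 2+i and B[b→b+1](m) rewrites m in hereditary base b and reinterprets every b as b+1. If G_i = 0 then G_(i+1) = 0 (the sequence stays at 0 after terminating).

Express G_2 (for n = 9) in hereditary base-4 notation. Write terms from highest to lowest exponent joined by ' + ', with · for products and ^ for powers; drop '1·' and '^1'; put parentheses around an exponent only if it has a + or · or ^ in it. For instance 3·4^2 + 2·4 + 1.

G_0=9  [base 2] 2^(2 + 1) + 1  →[2↦3]→  3^(3 + 1) + 1 = 82  −1 ⇒ G_1=81
G_1=81  [base 3] 3^(3 + 1)  →[3↦4]→  4^(4 + 1) = 1024  −1 ⇒ G_2=1023
G_2=1023  [base 4] 3·4^4 + 3·4^3 + 3·4^2 + 3·4 + 3  →[4↦5]→  3·5^5 + 3·5^3 + 3·5^2 + 3·5 + 3 = 9843  −1 ⇒ G_3=9842

3·4^4 + 3·4^3 + 3·4^2 + 3·4 + 3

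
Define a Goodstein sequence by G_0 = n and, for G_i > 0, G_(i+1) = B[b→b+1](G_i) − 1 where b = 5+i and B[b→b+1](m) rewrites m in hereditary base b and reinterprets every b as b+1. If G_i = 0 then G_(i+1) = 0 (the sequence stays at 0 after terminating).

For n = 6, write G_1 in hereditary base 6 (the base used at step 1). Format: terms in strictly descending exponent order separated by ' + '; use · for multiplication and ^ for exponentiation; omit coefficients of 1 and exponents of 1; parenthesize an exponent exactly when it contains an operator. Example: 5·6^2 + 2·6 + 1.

6

G_0=6  [base 5] 5 + 1  →[5↦6]→  6 + 1 = 7  −1 ⇒ G_1=6
G_1=6  [base 6] 6  →[6↦7]→  7 = 7  −1 ⇒ G_2=6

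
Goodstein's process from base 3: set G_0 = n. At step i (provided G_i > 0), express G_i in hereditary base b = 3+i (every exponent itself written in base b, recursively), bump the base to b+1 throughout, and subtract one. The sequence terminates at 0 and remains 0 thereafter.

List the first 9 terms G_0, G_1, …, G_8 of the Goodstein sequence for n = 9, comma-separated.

base 3: 9 = 3^2; at 4: 4^2 = 16; next = 15
base 4: 15 = 3·4 + 3; at 5: 3·5 + 3 = 18; next = 17
base 5: 17 = 3·5 + 2; at 6: 3·6 + 2 = 20; next = 19
base 6: 19 = 3·6 + 1; at 7: 3·7 + 1 = 22; next = 21
base 7: 21 = 3·7; at 8: 3·8 = 24; next = 23
base 8: 23 = 2·8 + 7; at 9: 2·9 + 7 = 25; next = 24
base 9: 24 = 2·9 + 6; at 10: 2·10 + 6 = 26; next = 25
base 10: 25 = 2·10 + 5; at 11: 2·11 + 5 = 27; next = 26

9, 15, 17, 19, 21, 23, 24, 25, 26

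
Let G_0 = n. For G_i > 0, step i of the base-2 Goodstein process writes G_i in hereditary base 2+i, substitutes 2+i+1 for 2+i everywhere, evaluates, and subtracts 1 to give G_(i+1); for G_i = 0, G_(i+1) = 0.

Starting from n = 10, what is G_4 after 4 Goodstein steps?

G_0 = 10. HB_2(10) = 2^(2 + 1) + 2. Bump = 84. G_1 = 83.
G_1 = 83. HB_3(83) = 3^(3 + 1) + 2. Bump = 1026. G_2 = 1025.
G_2 = 1025. HB_4(1025) = 4^(4 + 1) + 1. Bump = 15626. G_3 = 15625.
G_3 = 15625. HB_5(15625) = 5^(5 + 1). Bump = 279936. G_4 = 279935.

279935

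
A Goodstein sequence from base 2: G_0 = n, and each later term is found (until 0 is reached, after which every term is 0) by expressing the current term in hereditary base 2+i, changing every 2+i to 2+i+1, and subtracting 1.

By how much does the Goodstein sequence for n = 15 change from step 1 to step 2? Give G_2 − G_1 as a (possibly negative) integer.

15 —HB2→ 2^(2 + 1) + 2^2 + 2 + 1 —bump→ 3^(3 + 1) + 3^3 + 3 + 1 = 112 —(−1)→ 111
111 —HB3→ 3^(3 + 1) + 3^3 + 3 —bump→ 4^(4 + 1) + 4^4 + 4 = 1284 —(−1)→ 1283

1172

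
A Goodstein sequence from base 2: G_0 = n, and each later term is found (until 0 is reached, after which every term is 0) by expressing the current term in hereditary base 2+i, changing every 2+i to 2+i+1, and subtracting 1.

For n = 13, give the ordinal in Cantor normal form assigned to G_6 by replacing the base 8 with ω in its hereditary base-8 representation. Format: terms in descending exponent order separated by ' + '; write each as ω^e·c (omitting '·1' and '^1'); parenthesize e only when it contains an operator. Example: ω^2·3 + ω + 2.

ω^(ω + 1) + ω^3·3 + ω^2·3 + ω·2 + 7

(0) 13|_2 = 2^(2 + 1) + 2^2 + 1 ↦ 3^(3 + 1) + 3^3 + 1|_3 = 109 ⇒ 108
(1) 108|_3 = 3^(3 + 1) + 3^3 ↦ 4^(4 + 1) + 4^4|_4 = 1280 ⇒ 1279
(2) 1279|_4 = 4^(4 + 1) + 3·4^3 + 3·4^2 + 3·4 + 3 ↦ 5^(5 + 1) + 3·5^3 + 3·5^2 + 3·5 + 3|_5 = 16093 ⇒ 16092
(3) 16092|_5 = 5^(5 + 1) + 3·5^3 + 3·5^2 + 3·5 + 2 ↦ 6^(6 + 1) + 3·6^3 + 3·6^2 + 3·6 + 2|_6 = 280712 ⇒ 280711
(4) 280711|_6 = 6^(6 + 1) + 3·6^3 + 3·6^2 + 3·6 + 1 ↦ 7^(7 + 1) + 3·7^3 + 3·7^2 + 3·7 + 1|_7 = 5765999 ⇒ 5765998
(5) 5765998|_7 = 7^(7 + 1) + 3·7^3 + 3·7^2 + 3·7 ↦ 8^(8 + 1) + 3·8^3 + 3·8^2 + 3·8|_8 = 134219480 ⇒ 134219479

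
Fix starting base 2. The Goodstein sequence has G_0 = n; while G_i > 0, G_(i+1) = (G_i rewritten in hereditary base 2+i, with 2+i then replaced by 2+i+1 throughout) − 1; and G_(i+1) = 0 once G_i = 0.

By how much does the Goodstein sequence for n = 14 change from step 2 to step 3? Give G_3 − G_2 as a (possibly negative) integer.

17469

G_0 = 14. HB_2(14) = 2^(2 + 1) + 2^2 + 2. Bump = 111. G_1 = 110.
G_1 = 110. HB_3(110) = 3^(3 + 1) + 3^3 + 2. Bump = 1282. G_2 = 1281.
G_2 = 1281. HB_4(1281) = 4^(4 + 1) + 4^4 + 1. Bump = 18751. G_3 = 18750.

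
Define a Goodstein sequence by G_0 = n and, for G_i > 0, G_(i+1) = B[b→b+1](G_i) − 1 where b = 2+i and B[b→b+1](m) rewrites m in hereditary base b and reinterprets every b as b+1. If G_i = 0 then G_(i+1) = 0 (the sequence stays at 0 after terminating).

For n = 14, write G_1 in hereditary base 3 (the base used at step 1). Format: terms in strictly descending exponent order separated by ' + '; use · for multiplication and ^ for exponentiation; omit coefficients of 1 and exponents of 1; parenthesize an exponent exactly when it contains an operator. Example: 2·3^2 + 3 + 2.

3^(3 + 1) + 3^3 + 2

G_0=14  [base 2] 2^(2 + 1) + 2^2 + 2  →[2↦3]→  3^(3 + 1) + 3^3 + 3 = 111  −1 ⇒ G_1=110
G_1=110  [base 3] 3^(3 + 1) + 3^3 + 2  →[3↦4]→  4^(4 + 1) + 4^4 + 2 = 1282  −1 ⇒ G_2=1281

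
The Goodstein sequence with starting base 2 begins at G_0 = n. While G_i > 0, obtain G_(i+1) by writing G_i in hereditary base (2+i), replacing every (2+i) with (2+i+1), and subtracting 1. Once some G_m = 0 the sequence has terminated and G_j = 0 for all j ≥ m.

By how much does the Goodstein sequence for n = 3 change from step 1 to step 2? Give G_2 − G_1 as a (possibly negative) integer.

(0) 3|_2 = 2 + 1 ↦ 3 + 1|_3 = 4 ⇒ 3
(1) 3|_3 = 3 ↦ 4|_4 = 4 ⇒ 3

0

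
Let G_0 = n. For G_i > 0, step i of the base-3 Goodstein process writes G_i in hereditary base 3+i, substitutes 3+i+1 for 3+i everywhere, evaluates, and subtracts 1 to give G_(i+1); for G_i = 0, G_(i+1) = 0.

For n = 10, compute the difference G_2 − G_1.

10 —HB3→ 3^2 + 1 —bump→ 4^2 + 1 = 17 —(−1)→ 16
16 —HB4→ 4^2 —bump→ 5^2 = 25 —(−1)→ 24

8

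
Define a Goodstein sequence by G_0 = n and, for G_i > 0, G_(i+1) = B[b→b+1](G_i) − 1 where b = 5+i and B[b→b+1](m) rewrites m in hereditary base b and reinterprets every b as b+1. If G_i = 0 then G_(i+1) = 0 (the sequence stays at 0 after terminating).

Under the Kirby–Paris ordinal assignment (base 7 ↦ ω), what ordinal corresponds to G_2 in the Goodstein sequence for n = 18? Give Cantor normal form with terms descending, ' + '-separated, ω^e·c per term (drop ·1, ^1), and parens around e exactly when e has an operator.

step 0: 18 = 3·5 + 3; sub 6 for 5: 3·6 + 3; = 21; G_1 = 21−1 = 20
step 1: 20 = 3·6 + 2; sub 7 for 6: 3·7 + 2; = 23; G_2 = 23−1 = 22
step 2: 22 = 3·7 + 1; sub 8 for 7: 3·8 + 1; = 25; G_3 = 25−1 = 24

ω·3 + 1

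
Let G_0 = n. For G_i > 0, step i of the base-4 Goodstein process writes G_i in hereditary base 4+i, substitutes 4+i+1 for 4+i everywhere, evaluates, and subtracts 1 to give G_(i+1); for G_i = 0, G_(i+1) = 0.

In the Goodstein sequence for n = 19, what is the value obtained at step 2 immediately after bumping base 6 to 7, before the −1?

[0] 19 ≡ 4^2 + 3 (base 4). Lift 5: 28. −1: 27.
[1] 27 ≡ 5^2 + 2 (base 5). Lift 6: 38. −1: 37.

50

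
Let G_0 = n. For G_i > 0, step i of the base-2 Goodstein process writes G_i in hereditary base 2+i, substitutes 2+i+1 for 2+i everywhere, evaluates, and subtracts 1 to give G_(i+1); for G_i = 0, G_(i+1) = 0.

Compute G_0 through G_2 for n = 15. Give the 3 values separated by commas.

[0] 15 ≡ 2^(2 + 1) + 2^2 + 2 + 1 (base 2). Lift 3: 112. −1: 111.
[1] 111 ≡ 3^(3 + 1) + 3^3 + 3 (base 3). Lift 4: 1284. −1: 1283.

15, 111, 1283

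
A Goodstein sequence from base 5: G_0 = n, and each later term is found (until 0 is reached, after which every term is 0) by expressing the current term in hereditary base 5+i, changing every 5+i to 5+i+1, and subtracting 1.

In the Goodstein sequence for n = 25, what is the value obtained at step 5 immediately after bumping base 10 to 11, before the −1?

(0) 25|_5 = 5^2 ↦ 6^2|_6 = 36 ⇒ 35
(1) 35|_6 = 5·6 + 5 ↦ 5·7 + 5|_7 = 40 ⇒ 39
(2) 39|_7 = 5·7 + 4 ↦ 5·8 + 4|_8 = 44 ⇒ 43
(3) 43|_8 = 5·8 + 3 ↦ 5·9 + 3|_9 = 48 ⇒ 47
(4) 47|_9 = 5·9 + 2 ↦ 5·10 + 2|_10 = 52 ⇒ 51
(5) 51|_10 = 5·10 + 1 ↦ 5·11 + 1|_11 = 56 ⇒ 55

56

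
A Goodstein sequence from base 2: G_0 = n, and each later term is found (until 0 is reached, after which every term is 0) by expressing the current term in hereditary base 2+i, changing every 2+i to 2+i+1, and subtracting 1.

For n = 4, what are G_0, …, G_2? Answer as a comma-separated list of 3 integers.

4, 26, 41

i=0: 4 = 2^2 (b=2); 2→3: 3^3 = 27; 27−1 = 26
i=1: 26 = 2·3^2 + 2·3 + 2 (b=3); 3→4: 2·4^2 + 2·4 + 2 = 42; 42−1 = 41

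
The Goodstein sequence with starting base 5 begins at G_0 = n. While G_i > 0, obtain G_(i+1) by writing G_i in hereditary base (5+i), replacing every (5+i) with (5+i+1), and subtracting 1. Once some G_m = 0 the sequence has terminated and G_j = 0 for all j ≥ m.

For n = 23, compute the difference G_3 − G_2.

[0] 23 ≡ 4·5 + 3 (base 5). Lift 6: 27. −1: 26.
[1] 26 ≡ 4·6 + 2 (base 6). Lift 7: 30. −1: 29.
[2] 29 ≡ 4·7 + 1 (base 7). Lift 8: 33. −1: 32.

3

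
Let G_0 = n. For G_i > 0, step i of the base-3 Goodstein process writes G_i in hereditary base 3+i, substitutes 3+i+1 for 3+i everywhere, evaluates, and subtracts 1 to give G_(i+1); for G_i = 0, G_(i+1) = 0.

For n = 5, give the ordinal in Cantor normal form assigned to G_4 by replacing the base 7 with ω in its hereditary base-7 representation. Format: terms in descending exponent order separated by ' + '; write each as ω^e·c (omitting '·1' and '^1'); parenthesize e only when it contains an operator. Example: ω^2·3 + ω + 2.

G_0 = 5. HB_3(5) = 3 + 2. Bump = 6. G_1 = 5.
G_1 = 5. HB_4(5) = 4 + 1. Bump = 6. G_2 = 5.
G_2 = 5. HB_5(5) = 5. Bump = 6. G_3 = 5.
G_3 = 5. HB_6(5) = 5. Bump = 5. G_4 = 4.
G_4 = 4. HB_7(4) = 4. Bump = 4. G_5 = 3.

4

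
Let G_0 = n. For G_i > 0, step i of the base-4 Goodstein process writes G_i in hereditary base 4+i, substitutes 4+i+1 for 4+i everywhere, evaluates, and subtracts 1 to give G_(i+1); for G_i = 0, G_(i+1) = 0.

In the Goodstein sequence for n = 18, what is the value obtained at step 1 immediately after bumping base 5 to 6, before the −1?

37

G_0=18  [base 4] 4^2 + 2  →[4↦5]→  5^2 + 2 = 27  −1 ⇒ G_1=26
G_1=26  [base 5] 5^2 + 1  →[5↦6]→  6^2 + 1 = 37  −1 ⇒ G_2=36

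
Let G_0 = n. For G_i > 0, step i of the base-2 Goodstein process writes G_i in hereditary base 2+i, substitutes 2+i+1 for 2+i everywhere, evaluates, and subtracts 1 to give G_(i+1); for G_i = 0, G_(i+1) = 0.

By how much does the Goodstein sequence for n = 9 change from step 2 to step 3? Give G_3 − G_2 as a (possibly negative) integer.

8819

step 0: 9 = 2^(2 + 1) + 1; sub 3 for 2: 3^(3 + 1) + 1; = 82; G_1 = 82−1 = 81
step 1: 81 = 3^(3 + 1); sub 4 for 3: 4^(4 + 1); = 1024; G_2 = 1024−1 = 1023
step 2: 1023 = 3·4^4 + 3·4^3 + 3·4^2 + 3·4 + 3; sub 5 for 4: 3·5^5 + 3·5^3 + 3·5^2 + 3·5 + 3; = 9843; G_3 = 9843−1 = 9842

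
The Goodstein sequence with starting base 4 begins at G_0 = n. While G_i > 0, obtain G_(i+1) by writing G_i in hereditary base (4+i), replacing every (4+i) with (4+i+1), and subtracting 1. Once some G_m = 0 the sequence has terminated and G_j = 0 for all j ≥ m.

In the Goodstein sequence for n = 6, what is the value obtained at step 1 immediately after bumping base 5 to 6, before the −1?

step 0: 6 = 4 + 2; sub 5 for 4: 5 + 2; = 7; G_1 = 7−1 = 6
step 1: 6 = 5 + 1; sub 6 for 5: 6 + 1; = 7; G_2 = 7−1 = 6

7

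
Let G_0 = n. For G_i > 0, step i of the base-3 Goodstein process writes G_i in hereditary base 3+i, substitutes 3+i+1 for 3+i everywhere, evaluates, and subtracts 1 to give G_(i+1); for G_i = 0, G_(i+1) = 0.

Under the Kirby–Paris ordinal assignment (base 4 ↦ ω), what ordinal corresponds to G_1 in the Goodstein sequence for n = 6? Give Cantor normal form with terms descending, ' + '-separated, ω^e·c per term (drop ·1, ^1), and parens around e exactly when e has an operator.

[0] 6 ≡ 2·3 (base 3). Lift 4: 8. −1: 7.
[1] 7 ≡ 4 + 3 (base 4). Lift 5: 8. −1: 7.

ω + 3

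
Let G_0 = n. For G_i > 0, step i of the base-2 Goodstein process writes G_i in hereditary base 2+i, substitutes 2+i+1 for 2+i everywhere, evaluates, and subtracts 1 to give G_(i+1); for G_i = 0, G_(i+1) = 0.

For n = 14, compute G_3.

18750

(0) 14|_2 = 2^(2 + 1) + 2^2 + 2 ↦ 3^(3 + 1) + 3^3 + 3|_3 = 111 ⇒ 110
(1) 110|_3 = 3^(3 + 1) + 3^3 + 2 ↦ 4^(4 + 1) + 4^4 + 2|_4 = 1282 ⇒ 1281
(2) 1281|_4 = 4^(4 + 1) + 4^4 + 1 ↦ 5^(5 + 1) + 5^5 + 1|_5 = 18751 ⇒ 18750
(3) 18750|_5 = 5^(5 + 1) + 5^5 ↦ 6^(6 + 1) + 6^6|_6 = 326592 ⇒ 326591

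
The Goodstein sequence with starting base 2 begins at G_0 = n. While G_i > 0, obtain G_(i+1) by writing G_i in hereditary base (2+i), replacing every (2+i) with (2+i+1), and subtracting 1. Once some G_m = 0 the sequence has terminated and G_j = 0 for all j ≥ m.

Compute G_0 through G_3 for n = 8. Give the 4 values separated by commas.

G_0 = 8. HB_2(8) = 2^(2 + 1). Bump = 81. G_1 = 80.
G_1 = 80. HB_3(80) = 2·3^3 + 2·3^2 + 2·3 + 2. Bump = 554. G_2 = 553.
G_2 = 553. HB_4(553) = 2·4^4 + 2·4^2 + 2·4 + 1. Bump = 6311. G_3 = 6310.

8, 80, 553, 6310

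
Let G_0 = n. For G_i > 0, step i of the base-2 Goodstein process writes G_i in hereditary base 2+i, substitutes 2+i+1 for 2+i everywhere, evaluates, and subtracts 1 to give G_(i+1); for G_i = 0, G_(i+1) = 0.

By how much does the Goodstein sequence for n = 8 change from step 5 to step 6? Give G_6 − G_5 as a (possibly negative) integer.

31907376

G_0=8  [base 2] 2^(2 + 1)  →[2↦3]→  3^(3 + 1) = 81  −1 ⇒ G_1=80
G_1=80  [base 3] 2·3^3 + 2·3^2 + 2·3 + 2  →[3↦4]→  2·4^4 + 2·4^2 + 2·4 + 2 = 554  −1 ⇒ G_2=553
G_2=553  [base 4] 2·4^4 + 2·4^2 + 2·4 + 1  →[4↦5]→  2·5^5 + 2·5^2 + 2·5 + 1 = 6311  −1 ⇒ G_3=6310
G_3=6310  [base 5] 2·5^5 + 2·5^2 + 2·5  →[5↦6]→  2·6^6 + 2·6^2 + 2·6 = 93396  −1 ⇒ G_4=93395
G_4=93395  [base 6] 2·6^6 + 2·6^2 + 6 + 5  →[6↦7]→  2·7^7 + 2·7^2 + 7 + 5 = 1647196  −1 ⇒ G_5=1647195
G_5=1647195  [base 7] 2·7^7 + 2·7^2 + 7 + 4  →[7↦8]→  2·8^8 + 2·8^2 + 8 + 4 = 33554572  −1 ⇒ G_6=33554571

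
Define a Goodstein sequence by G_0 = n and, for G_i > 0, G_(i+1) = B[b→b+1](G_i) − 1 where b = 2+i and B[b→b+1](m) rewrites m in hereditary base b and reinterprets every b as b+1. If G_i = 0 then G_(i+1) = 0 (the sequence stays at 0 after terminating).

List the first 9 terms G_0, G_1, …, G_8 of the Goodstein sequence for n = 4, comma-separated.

G_0=4  [base 2] 2^2  →[2↦3]→  3^3 = 27  −1 ⇒ G_1=26
G_1=26  [base 3] 2·3^2 + 2·3 + 2  →[3↦4]→  2·4^2 + 2·4 + 2 = 42  −1 ⇒ G_2=41
G_2=41  [base 4] 2·4^2 + 2·4 + 1  →[4↦5]→  2·5^2 + 2·5 + 1 = 61  −1 ⇒ G_3=60
G_3=60  [base 5] 2·5^2 + 2·5  →[5↦6]→  2·6^2 + 2·6 = 84  −1 ⇒ G_4=83
G_4=83  [base 6] 2·6^2 + 6 + 5  →[6↦7]→  2·7^2 + 7 + 5 = 110  −1 ⇒ G_5=109
G_5=109  [base 7] 2·7^2 + 7 + 4  →[7↦8]→  2·8^2 + 8 + 4 = 140  −1 ⇒ G_6=139
G_6=139  [base 8] 2·8^2 + 8 + 3  →[8↦9]→  2·9^2 + 9 + 3 = 174  −1 ⇒ G_7=173
G_7=173  [base 9] 2·9^2 + 9 + 2  →[9↦10]→  2·10^2 + 10 + 2 = 212  −1 ⇒ G_8=211

4, 26, 41, 60, 83, 109, 139, 173, 211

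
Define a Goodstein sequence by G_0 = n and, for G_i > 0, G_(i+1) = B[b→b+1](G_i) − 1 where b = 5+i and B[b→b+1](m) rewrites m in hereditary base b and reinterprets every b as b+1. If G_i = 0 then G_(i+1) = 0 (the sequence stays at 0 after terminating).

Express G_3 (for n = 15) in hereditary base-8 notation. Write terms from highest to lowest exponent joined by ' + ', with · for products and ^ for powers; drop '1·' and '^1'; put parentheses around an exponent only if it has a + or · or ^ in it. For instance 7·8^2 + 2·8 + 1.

2·8 + 3

15 —HB5→ 3·5 —bump→ 3·6 = 18 —(−1)→ 17
17 —HB6→ 2·6 + 5 —bump→ 2·7 + 5 = 19 —(−1)→ 18
18 —HB7→ 2·7 + 4 —bump→ 2·8 + 4 = 20 —(−1)→ 19
19 —HB8→ 2·8 + 3 —bump→ 2·9 + 3 = 21 —(−1)→ 20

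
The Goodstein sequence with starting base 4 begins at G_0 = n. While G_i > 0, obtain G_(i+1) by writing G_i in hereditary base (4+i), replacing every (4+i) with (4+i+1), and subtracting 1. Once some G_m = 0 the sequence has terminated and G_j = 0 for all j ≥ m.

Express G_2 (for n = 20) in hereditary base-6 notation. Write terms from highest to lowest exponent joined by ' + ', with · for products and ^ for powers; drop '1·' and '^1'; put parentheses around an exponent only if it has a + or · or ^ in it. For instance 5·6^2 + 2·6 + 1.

base 4: 20 = 4^2 + 4; at 5: 5^2 + 5 = 30; next = 29
base 5: 29 = 5^2 + 4; at 6: 6^2 + 4 = 40; next = 39
base 6: 39 = 6^2 + 3; at 7: 7^2 + 3 = 52; next = 51

6^2 + 3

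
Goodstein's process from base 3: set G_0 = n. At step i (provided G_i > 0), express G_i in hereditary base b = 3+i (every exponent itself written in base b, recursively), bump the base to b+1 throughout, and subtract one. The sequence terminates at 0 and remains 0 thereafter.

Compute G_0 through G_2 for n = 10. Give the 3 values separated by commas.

10, 16, 24

G_0=10  [base 3] 3^2 + 1  →[3↦4]→  4^2 + 1 = 17  −1 ⇒ G_1=16
G_1=16  [base 4] 4^2  →[4↦5]→  5^2 = 25  −1 ⇒ G_2=24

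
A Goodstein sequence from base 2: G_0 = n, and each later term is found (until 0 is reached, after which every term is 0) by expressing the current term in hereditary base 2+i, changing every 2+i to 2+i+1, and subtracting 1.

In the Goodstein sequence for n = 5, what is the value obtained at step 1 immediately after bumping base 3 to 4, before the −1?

[0] 5 ≡ 2^2 + 1 (base 2). Lift 3: 28. −1: 27.
[1] 27 ≡ 3^3 (base 3). Lift 4: 256. −1: 255.

256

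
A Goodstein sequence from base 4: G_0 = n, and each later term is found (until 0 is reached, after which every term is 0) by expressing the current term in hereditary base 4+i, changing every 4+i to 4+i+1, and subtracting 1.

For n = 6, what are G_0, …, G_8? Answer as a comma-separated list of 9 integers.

(0) 6|_4 = 4 + 2 ↦ 5 + 2|_5 = 7 ⇒ 6
(1) 6|_5 = 5 + 1 ↦ 6 + 1|_6 = 7 ⇒ 6
(2) 6|_6 = 6 ↦ 7|_7 = 7 ⇒ 6
(3) 6|_7 = 6 ↦ 6|_8 = 6 ⇒ 5
(4) 5|_8 = 5 ↦ 5|_9 = 5 ⇒ 4
(5) 4|_9 = 4 ↦ 4|_10 = 4 ⇒ 3
(6) 3|_10 = 3 ↦ 3|_11 = 3 ⇒ 2
(7) 2|_11 = 2 ↦ 2|_12 = 2 ⇒ 1

6, 6, 6, 6, 5, 4, 3, 2, 1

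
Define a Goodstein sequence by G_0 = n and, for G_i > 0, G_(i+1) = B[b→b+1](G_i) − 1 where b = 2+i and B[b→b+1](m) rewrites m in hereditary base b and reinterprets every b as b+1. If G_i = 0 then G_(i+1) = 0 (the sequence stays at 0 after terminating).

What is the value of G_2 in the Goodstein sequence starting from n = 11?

G_0 = 11. HB_2(11) = 2^(2 + 1) + 2 + 1. Bump = 85. G_1 = 84.
G_1 = 84. HB_3(84) = 3^(3 + 1) + 3. Bump = 1028. G_2 = 1027.
G_2 = 1027. HB_4(1027) = 4^(4 + 1) + 3. Bump = 15628. G_3 = 15627.

1027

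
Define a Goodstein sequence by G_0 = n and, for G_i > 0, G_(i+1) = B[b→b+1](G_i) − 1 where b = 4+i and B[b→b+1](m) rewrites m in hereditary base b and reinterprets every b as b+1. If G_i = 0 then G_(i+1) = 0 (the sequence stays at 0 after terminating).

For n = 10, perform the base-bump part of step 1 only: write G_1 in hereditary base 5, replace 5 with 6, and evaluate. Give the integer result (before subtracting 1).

base 4: 10 = 2·4 + 2; at 5: 2·5 + 2 = 12; next = 11
base 5: 11 = 2·5 + 1; at 6: 2·6 + 1 = 13; next = 12

13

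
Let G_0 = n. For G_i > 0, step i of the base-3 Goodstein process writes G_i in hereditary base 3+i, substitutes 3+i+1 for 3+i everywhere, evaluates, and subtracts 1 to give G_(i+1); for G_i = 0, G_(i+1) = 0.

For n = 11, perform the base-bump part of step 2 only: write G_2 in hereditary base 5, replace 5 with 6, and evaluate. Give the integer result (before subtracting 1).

step 0: 11 = 3^2 + 2; sub 4 for 3: 4^2 + 2; = 18; G_1 = 18−1 = 17
step 1: 17 = 4^2 + 1; sub 5 for 4: 5^2 + 1; = 26; G_2 = 26−1 = 25

36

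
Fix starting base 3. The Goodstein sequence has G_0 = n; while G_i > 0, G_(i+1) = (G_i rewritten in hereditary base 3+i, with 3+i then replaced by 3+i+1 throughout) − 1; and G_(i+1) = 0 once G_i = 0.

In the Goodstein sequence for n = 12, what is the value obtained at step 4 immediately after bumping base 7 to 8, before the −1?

64

G_0 = 12. HB_3(12) = 3^2 + 3. Bump = 20. G_1 = 19.
G_1 = 19. HB_4(19) = 4^2 + 3. Bump = 28. G_2 = 27.
G_2 = 27. HB_5(27) = 5^2 + 2. Bump = 38. G_3 = 37.
G_3 = 37. HB_6(37) = 6^2 + 1. Bump = 50. G_4 = 49.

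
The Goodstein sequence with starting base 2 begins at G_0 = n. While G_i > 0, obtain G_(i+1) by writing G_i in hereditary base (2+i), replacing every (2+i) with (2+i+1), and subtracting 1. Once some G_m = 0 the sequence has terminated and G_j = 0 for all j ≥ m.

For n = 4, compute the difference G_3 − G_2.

(0) 4|_2 = 2^2 ↦ 3^3|_3 = 27 ⇒ 26
(1) 26|_3 = 2·3^2 + 2·3 + 2 ↦ 2·4^2 + 2·4 + 2|_4 = 42 ⇒ 41
(2) 41|_4 = 2·4^2 + 2·4 + 1 ↦ 2·5^2 + 2·5 + 1|_5 = 61 ⇒ 60

19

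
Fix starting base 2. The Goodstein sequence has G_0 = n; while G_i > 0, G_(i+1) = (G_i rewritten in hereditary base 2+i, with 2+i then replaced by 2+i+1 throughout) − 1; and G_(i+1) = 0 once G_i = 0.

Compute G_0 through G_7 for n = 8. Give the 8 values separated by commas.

G_0=8  [base 2] 2^(2 + 1)  →[2↦3]→  3^(3 + 1) = 81  −1 ⇒ G_1=80
G_1=80  [base 3] 2·3^3 + 2·3^2 + 2·3 + 2  →[3↦4]→  2·4^4 + 2·4^2 + 2·4 + 2 = 554  −1 ⇒ G_2=553
G_2=553  [base 4] 2·4^4 + 2·4^2 + 2·4 + 1  →[4↦5]→  2·5^5 + 2·5^2 + 2·5 + 1 = 6311  −1 ⇒ G_3=6310
G_3=6310  [base 5] 2·5^5 + 2·5^2 + 2·5  →[5↦6]→  2·6^6 + 2·6^2 + 2·6 = 93396  −1 ⇒ G_4=93395
G_4=93395  [base 6] 2·6^6 + 2·6^2 + 6 + 5  →[6↦7]→  2·7^7 + 2·7^2 + 7 + 5 = 1647196  −1 ⇒ G_5=1647195
G_5=1647195  [base 7] 2·7^7 + 2·7^2 + 7 + 4  →[7↦8]→  2·8^8 + 2·8^2 + 8 + 4 = 33554572  −1 ⇒ G_6=33554571
G_6=33554571  [base 8] 2·8^8 + 2·8^2 + 8 + 3  →[8↦9]→  2·9^9 + 2·9^2 + 9 + 3 = 774841152  −1 ⇒ G_7=774841151

8, 80, 553, 6310, 93395, 1647195, 33554571, 774841151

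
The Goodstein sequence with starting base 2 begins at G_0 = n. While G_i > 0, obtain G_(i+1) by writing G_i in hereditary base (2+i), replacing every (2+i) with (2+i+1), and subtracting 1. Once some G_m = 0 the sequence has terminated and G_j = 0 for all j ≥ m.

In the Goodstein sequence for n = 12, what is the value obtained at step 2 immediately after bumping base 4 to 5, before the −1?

15686

base 2: 12 = 2^(2 + 1) + 2^2; at 3: 3^(3 + 1) + 3^3 = 108; next = 107
base 3: 107 = 3^(3 + 1) + 2·3^2 + 2·3 + 2; at 4: 4^(4 + 1) + 2·4^2 + 2·4 + 2 = 1066; next = 1065
base 4: 1065 = 4^(4 + 1) + 2·4^2 + 2·4 + 1; at 5: 5^(5 + 1) + 2·5^2 + 2·5 + 1 = 15686; next = 15685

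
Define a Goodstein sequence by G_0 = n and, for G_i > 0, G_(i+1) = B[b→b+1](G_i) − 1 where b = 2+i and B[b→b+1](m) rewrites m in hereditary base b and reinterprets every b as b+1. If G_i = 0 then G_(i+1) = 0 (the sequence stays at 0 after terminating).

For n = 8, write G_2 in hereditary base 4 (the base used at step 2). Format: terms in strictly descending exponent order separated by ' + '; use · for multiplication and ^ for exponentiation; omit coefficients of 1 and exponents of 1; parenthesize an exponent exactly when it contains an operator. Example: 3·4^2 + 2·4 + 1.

G_0=8  [base 2] 2^(2 + 1)  →[2↦3]→  3^(3 + 1) = 81  −1 ⇒ G_1=80
G_1=80  [base 3] 2·3^3 + 2·3^2 + 2·3 + 2  →[3↦4]→  2·4^4 + 2·4^2 + 2·4 + 2 = 554  −1 ⇒ G_2=553
G_2=553  [base 4] 2·4^4 + 2·4^2 + 2·4 + 1  →[4↦5]→  2·5^5 + 2·5^2 + 2·5 + 1 = 6311  −1 ⇒ G_3=6310

2·4^4 + 2·4^2 + 2·4 + 1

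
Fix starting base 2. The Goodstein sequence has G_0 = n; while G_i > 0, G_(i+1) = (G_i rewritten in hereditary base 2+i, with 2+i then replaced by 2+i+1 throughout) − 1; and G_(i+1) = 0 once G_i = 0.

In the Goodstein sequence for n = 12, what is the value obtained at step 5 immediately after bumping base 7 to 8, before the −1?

134217868

G_0 = 12. HB_2(12) = 2^(2 + 1) + 2^2. Bump = 108. G_1 = 107.
G_1 = 107. HB_3(107) = 3^(3 + 1) + 2·3^2 + 2·3 + 2. Bump = 1066. G_2 = 1065.
G_2 = 1065. HB_4(1065) = 4^(4 + 1) + 2·4^2 + 2·4 + 1. Bump = 15686. G_3 = 15685.
G_3 = 15685. HB_5(15685) = 5^(5 + 1) + 2·5^2 + 2·5. Bump = 280020. G_4 = 280019.
G_4 = 280019. HB_6(280019) = 6^(6 + 1) + 2·6^2 + 6 + 5. Bump = 5764911. G_5 = 5764910.
G_5 = 5764910. HB_7(5764910) = 7^(7 + 1) + 2·7^2 + 7 + 4. Bump = 134217868. G_6 = 134217867.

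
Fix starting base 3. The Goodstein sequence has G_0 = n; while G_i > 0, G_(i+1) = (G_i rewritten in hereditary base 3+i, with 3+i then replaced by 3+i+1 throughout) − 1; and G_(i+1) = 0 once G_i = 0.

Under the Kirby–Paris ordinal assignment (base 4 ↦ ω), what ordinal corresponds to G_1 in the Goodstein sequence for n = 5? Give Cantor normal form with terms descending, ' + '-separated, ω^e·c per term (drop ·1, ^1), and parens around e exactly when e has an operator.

step 0: 5 = 3 + 2; sub 4 for 3: 4 + 2; = 6; G_1 = 6−1 = 5
step 1: 5 = 4 + 1; sub 5 for 4: 5 + 1; = 6; G_2 = 6−1 = 5

ω + 1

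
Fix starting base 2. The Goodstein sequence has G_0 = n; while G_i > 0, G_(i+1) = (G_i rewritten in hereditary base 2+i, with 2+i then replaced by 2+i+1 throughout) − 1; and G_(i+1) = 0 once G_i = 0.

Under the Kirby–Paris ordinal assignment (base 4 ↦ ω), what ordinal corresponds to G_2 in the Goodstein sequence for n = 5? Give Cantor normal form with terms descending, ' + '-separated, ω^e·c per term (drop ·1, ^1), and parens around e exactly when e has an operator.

ω^3·3 + ω^2·3 + ω·3 + 3

i=0: 5 = 2^2 + 1 (b=2); 2→3: 3^3 + 1 = 28; 28−1 = 27
i=1: 27 = 3^3 (b=3); 3→4: 4^4 = 256; 256−1 = 255
i=2: 255 = 3·4^3 + 3·4^2 + 3·4 + 3 (b=4); 4→5: 3·5^3 + 3·5^2 + 3·5 + 3 = 468; 468−1 = 467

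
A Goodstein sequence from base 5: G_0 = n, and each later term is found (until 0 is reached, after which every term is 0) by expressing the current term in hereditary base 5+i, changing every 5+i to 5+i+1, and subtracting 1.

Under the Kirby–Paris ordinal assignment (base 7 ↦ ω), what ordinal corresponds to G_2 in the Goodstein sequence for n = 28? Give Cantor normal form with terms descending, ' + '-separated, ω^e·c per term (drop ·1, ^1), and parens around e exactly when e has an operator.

ω^2 + 1

step 0: 28 = 5^2 + 3; sub 6 for 5: 6^2 + 3; = 39; G_1 = 39−1 = 38
step 1: 38 = 6^2 + 2; sub 7 for 6: 7^2 + 2; = 51; G_2 = 51−1 = 50
step 2: 50 = 7^2 + 1; sub 8 for 7: 8^2 + 1; = 65; G_3 = 65−1 = 64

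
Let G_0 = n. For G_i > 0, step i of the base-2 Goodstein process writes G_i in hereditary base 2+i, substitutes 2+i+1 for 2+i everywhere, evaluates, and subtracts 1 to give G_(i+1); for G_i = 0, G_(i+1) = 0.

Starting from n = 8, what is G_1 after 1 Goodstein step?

G_0 = 8. HB_2(8) = 2^(2 + 1). Bump = 81. G_1 = 80.
G_1 = 80. HB_3(80) = 2·3^3 + 2·3^2 + 2·3 + 2. Bump = 554. G_2 = 553.

80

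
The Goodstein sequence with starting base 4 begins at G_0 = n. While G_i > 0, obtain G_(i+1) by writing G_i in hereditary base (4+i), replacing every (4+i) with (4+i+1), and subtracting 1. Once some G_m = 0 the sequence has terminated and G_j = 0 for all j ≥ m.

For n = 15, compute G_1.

17

[0] 15 ≡ 3·4 + 3 (base 4). Lift 5: 18. −1: 17.
[1] 17 ≡ 3·5 + 2 (base 5). Lift 6: 20. −1: 19.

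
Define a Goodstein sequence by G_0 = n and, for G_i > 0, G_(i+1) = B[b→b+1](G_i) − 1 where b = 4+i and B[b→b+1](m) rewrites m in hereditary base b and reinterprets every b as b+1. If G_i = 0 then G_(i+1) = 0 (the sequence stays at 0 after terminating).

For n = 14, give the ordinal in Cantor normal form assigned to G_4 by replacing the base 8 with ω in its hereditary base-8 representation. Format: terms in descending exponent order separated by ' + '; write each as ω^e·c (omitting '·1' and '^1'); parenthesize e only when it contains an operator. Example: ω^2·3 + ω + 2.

G_0=14  [base 4] 3·4 + 2  →[4↦5]→  3·5 + 2 = 17  −1 ⇒ G_1=16
G_1=16  [base 5] 3·5 + 1  →[5↦6]→  3·6 + 1 = 19  −1 ⇒ G_2=18
G_2=18  [base 6] 3·6  →[6↦7]→  3·7 = 21  −1 ⇒ G_3=20
G_3=20  [base 7] 2·7 + 6  →[7↦8]→  2·8 + 6 = 22  −1 ⇒ G_4=21

ω·2 + 5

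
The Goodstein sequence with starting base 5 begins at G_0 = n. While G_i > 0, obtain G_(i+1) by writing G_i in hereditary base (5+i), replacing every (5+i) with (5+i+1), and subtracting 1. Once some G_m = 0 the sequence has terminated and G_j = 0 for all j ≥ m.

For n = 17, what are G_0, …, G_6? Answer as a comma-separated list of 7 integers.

17, 19, 21, 23, 24, 25, 26

base 5: 17 = 3·5 + 2; at 6: 3·6 + 2 = 20; next = 19
base 6: 19 = 3·6 + 1; at 7: 3·7 + 1 = 22; next = 21
base 7: 21 = 3·7; at 8: 3·8 = 24; next = 23
base 8: 23 = 2·8 + 7; at 9: 2·9 + 7 = 25; next = 24
base 9: 24 = 2·9 + 6; at 10: 2·10 + 6 = 26; next = 25
base 10: 25 = 2·10 + 5; at 11: 2·11 + 5 = 27; next = 26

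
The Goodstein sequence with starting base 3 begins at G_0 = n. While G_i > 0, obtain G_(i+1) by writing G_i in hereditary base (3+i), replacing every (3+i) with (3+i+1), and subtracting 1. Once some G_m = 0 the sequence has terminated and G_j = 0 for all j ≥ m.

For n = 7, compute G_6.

9

G_0=7  [base 3] 2·3 + 1  →[3↦4]→  2·4 + 1 = 9  −1 ⇒ G_1=8
G_1=8  [base 4] 2·4  →[4↦5]→  2·5 = 10  −1 ⇒ G_2=9
G_2=9  [base 5] 5 + 4  →[5↦6]→  6 + 4 = 10  −1 ⇒ G_3=9
G_3=9  [base 6] 6 + 3  →[6↦7]→  7 + 3 = 10  −1 ⇒ G_4=9
G_4=9  [base 7] 7 + 2  →[7↦8]→  8 + 2 = 10  −1 ⇒ G_5=9
G_5=9  [base 8] 8 + 1  →[8↦9]→  9 + 1 = 10  −1 ⇒ G_6=9
G_6=9  [base 9] 9  →[9↦10]→  10 = 10  −1 ⇒ G_7=9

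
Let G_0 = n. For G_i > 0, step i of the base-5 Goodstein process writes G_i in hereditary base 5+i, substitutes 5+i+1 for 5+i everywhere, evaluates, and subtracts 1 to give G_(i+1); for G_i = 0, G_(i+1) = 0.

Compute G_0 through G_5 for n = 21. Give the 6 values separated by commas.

21, 24, 27, 29, 31, 33

i=0: 21 = 4·5 + 1 (b=5); 5→6: 4·6 + 1 = 25; 25−1 = 24
i=1: 24 = 4·6 (b=6); 6→7: 4·7 = 28; 28−1 = 27
i=2: 27 = 3·7 + 6 (b=7); 7→8: 3·8 + 6 = 30; 30−1 = 29
i=3: 29 = 3·8 + 5 (b=8); 8→9: 3·9 + 5 = 32; 32−1 = 31
i=4: 31 = 3·9 + 4 (b=9); 9→10: 3·10 + 4 = 34; 34−1 = 33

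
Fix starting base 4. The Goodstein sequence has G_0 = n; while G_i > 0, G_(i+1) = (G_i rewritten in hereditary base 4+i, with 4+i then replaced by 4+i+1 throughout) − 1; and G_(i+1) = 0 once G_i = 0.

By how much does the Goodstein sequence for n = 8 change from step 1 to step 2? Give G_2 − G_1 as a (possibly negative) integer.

G_0 = 8. HB_4(8) = 2·4. Bump = 10. G_1 = 9.
G_1 = 9. HB_5(9) = 5 + 4. Bump = 10. G_2 = 9.

0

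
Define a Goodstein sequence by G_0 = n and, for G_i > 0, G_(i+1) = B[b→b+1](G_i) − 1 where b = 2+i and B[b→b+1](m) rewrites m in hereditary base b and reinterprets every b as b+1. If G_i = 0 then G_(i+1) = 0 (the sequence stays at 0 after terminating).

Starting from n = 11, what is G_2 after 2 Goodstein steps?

1027

G_0=11  [base 2] 2^(2 + 1) + 2 + 1  →[2↦3]→  3^(3 + 1) + 3 + 1 = 85  −1 ⇒ G_1=84
G_1=84  [base 3] 3^(3 + 1) + 3  →[3↦4]→  4^(4 + 1) + 4 = 1028  −1 ⇒ G_2=1027
G_2=1027  [base 4] 4^(4 + 1) + 3  →[4↦5]→  5^(5 + 1) + 3 = 15628  −1 ⇒ G_3=15627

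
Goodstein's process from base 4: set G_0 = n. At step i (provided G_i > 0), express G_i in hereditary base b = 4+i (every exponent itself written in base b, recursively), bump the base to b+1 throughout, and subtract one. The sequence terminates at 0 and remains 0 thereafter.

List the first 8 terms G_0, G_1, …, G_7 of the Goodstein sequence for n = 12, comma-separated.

step 0: 12 = 3·4; sub 5 for 4: 3·5; = 15; G_1 = 15−1 = 14
step 1: 14 = 2·5 + 4; sub 6 for 5: 2·6 + 4; = 16; G_2 = 16−1 = 15
step 2: 15 = 2·6 + 3; sub 7 for 6: 2·7 + 3; = 17; G_3 = 17−1 = 16
step 3: 16 = 2·7 + 2; sub 8 for 7: 2·8 + 2; = 18; G_4 = 18−1 = 17
step 4: 17 = 2·8 + 1; sub 9 for 8: 2·9 + 1; = 19; G_5 = 19−1 = 18
step 5: 18 = 2·9; sub 10 for 9: 2·10; = 20; G_6 = 20−1 = 19
step 6: 19 = 10 + 9; sub 11 for 10: 11 + 9; = 20; G_7 = 20−1 = 19

12, 14, 15, 16, 17, 18, 19, 19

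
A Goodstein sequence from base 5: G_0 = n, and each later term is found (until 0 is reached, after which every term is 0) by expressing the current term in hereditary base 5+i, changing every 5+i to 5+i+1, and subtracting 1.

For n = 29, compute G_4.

81

i=0: 29 = 5^2 + 4 (b=5); 5→6: 6^2 + 4 = 40; 40−1 = 39
i=1: 39 = 6^2 + 3 (b=6); 6→7: 7^2 + 3 = 52; 52−1 = 51
i=2: 51 = 7^2 + 2 (b=7); 7→8: 8^2 + 2 = 66; 66−1 = 65
i=3: 65 = 8^2 + 1 (b=8); 8→9: 9^2 + 1 = 82; 82−1 = 81
i=4: 81 = 9^2 (b=9); 9→10: 10^2 = 100; 100−1 = 99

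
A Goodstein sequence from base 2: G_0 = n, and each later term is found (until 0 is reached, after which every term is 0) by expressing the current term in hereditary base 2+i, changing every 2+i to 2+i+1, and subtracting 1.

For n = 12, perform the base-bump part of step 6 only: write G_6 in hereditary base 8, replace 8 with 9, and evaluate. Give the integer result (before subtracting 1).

3486784575

12 —HB2→ 2^(2 + 1) + 2^2 —bump→ 3^(3 + 1) + 3^3 = 108 —(−1)→ 107
107 —HB3→ 3^(3 + 1) + 2·3^2 + 2·3 + 2 —bump→ 4^(4 + 1) + 2·4^2 + 2·4 + 2 = 1066 —(−1)→ 1065
1065 —HB4→ 4^(4 + 1) + 2·4^2 + 2·4 + 1 —bump→ 5^(5 + 1) + 2·5^2 + 2·5 + 1 = 15686 —(−1)→ 15685
15685 —HB5→ 5^(5 + 1) + 2·5^2 + 2·5 —bump→ 6^(6 + 1) + 2·6^2 + 2·6 = 280020 —(−1)→ 280019
280019 —HB6→ 6^(6 + 1) + 2·6^2 + 6 + 5 —bump→ 7^(7 + 1) + 2·7^2 + 7 + 5 = 5764911 —(−1)→ 5764910
5764910 —HB7→ 7^(7 + 1) + 2·7^2 + 7 + 4 —bump→ 8^(8 + 1) + 2·8^2 + 8 + 4 = 134217868 —(−1)→ 134217867
134217867 —HB8→ 8^(8 + 1) + 2·8^2 + 8 + 3 —bump→ 9^(9 + 1) + 2·9^2 + 9 + 3 = 3486784575 —(−1)→ 3486784574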